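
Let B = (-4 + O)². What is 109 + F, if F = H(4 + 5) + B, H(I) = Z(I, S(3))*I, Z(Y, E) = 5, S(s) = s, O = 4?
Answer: 154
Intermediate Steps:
B = 0 (B = (-4 + 4)² = 0² = 0)
H(I) = 5*I
F = 45 (F = 5*(4 + 5) + 0 = 5*9 + 0 = 45 + 0 = 45)
109 + F = 109 + 45 = 154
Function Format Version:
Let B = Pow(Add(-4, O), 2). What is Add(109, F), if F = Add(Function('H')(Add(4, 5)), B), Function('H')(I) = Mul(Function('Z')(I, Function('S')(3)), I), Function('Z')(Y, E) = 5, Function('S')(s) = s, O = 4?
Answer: 154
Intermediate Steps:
B = 0 (B = Pow(Add(-4, 4), 2) = Pow(0, 2) = 0)
Function('H')(I) = Mul(5, I)
F = 45 (F = Add(Mul(5, Add(4, 5)), 0) = Add(Mul(5, 9), 0) = Add(45, 0) = 45)
Add(109, F) = Add(109, 45) = 154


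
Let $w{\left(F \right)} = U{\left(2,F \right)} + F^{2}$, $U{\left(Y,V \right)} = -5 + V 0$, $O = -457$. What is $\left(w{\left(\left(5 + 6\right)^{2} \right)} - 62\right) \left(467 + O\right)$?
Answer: $145740$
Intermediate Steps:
$U{\left(Y,V \right)} = -5$ ($U{\left(Y,V \right)} = -5 + 0 = -5$)
$w{\left(F \right)} = -5 + F^{2}$
$\left(w{\left(\left(5 + 6\right)^{2} \right)} - 62\right) \left(467 + O\right) = \left(\left(-5 + \left(\left(5 + 6\right)^{2}\right)^{2}\right) - 62\right) \left(467 - 457\right) = \left(\left(-5 + \left(11^{2}\right)^{2}\right) - 62\right) 10 = \left(\left(-5 + 121^{2}\right) - 62\right) 10 = \left(\left(-5 + 14641\right) - 62\right) 10 = \left(14636 - 62\right) 10 = 14574 \cdot 10 = 145740$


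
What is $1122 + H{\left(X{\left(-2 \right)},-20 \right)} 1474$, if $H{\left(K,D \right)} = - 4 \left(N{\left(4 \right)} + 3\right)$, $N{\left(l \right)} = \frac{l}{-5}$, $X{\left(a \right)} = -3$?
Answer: $- \frac{59246}{5} \approx -11849.0$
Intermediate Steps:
$N{\left(l \right)} = - \frac{l}{5}$ ($N{\left(l \right)} = l \left(- \frac{1}{5}\right) = - \frac{l}{5}$)
$H{\left(K,D \right)} = - \frac{44}{5}$ ($H{\left(K,D \right)} = - 4 \left(\left(- \frac{1}{5}\right) 4 + 3\right) = - 4 \left(- \frac{4}{5} + 3\right) = \left(-4\right) \frac{11}{5} = - \frac{44}{5}$)
$1122 + H{\left(X{\left(-2 \right)},-20 \right)} 1474 = 1122 - \frac{64856}{5} = - \frac{59246}{5}$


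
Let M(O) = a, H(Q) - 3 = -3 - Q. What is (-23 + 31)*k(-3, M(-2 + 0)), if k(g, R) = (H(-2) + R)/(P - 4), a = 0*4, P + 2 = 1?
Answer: -16/5 ≈ -3.2000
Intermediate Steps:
P = -1 (P = -2 + 1 = -1)
H(Q) = -Q (H(Q) = 3 + (-3 - Q) = -Q)
a = 0
M(O) = 0
k(g, R) = -2/5 - R/5 (k(g, R) = (-1*(-2) + R)/(-1 - 4) = (2 + R)/(-5) = (2 + R)*(-1/5) = -2/5 - R/5)
(-23 + 31)*k(-3, M(-2 + 0)) = (-23 + 31)*(-2/5 - 1/5*0) = 8*(-2/5 + 0) = 8*(-2/5) = -16/5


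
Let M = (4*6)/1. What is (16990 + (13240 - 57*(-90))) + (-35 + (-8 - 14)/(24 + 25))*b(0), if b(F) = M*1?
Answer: 1690952/49 ≈ 34509.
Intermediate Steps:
M = 24 (M = 24*1 = 24)
b(F) = 24 (b(F) = 24*1 = 24)
(16990 + (13240 - 57*(-90))) + (-35 + (-8 - 14)/(24 + 25))*b(0) = (16990 + (13240 - 57*(-90))) + (-35 + (-8 - 14)/(24 + 25))*24 = (16990 + (13240 - 1*(-5130))) + (-35 - 22/49)*24 = (16990 + (13240 + 5130)) + (-35 - 22*1/49)*24 = (16990 + 18370) + (-35 - 22/49)*24 = 35360 - 1737/49*24 = 35360 - 41688/49 = 1690952/49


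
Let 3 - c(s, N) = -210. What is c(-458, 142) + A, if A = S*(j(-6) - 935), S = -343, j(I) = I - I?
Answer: 320918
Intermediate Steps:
j(I) = 0
c(s, N) = 213 (c(s, N) = 3 - 1*(-210) = 3 + 210 = 213)
A = 320705 (A = -343*(0 - 935) = -343*(-935) = 320705)
c(-458, 142) + A = 213 + 320705 = 320918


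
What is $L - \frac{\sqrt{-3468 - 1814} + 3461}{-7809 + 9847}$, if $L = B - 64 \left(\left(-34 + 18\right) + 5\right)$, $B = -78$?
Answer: $\frac{1272327}{2038} - \frac{i \sqrt{5282}}{2038} \approx 624.3 - 0.035661 i$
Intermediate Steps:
$L = 626$ ($L = -78 - 64 \left(\left(-34 + 18\right) + 5\right) = -78 - 64 \left(-16 + 5\right) = -78 - -704 = -78 + 704 = 626$)
$L - \frac{\sqrt{-3468 - 1814} + 3461}{-7809 + 9847} = 626 - \frac{\sqrt{-3468 - 1814} + 3461}{-7809 + 9847} = 626 - \frac{\sqrt{-5282} + 3461}{2038} = 626 - \left(i \sqrt{5282} + 3461\right) \frac{1}{2038} = 626 - \left(3461 + i \sqrt{5282}\right) \frac{1}{2038} = 626 - \left(\frac{3461}{2038} + \frac{i \sqrt{5282}}{2038}\right) = \frac{1272327}{2038} - \frac{i \sqrt{5282}}{2038}$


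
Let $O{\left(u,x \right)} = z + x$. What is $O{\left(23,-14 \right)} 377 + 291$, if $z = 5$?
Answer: $-3102$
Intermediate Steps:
$O{\left(u,x \right)} = 5 + x$
$O{\left(23,-14 \right)} 377 + 291 = \left(5 - 14\right) 377 + 291 = \left(-9\right) 377 + 291 = -3393 + 291 = -3102$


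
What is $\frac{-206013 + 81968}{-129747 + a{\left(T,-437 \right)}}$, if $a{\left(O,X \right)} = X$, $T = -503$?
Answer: $\frac{124045}{130184} \approx 0.95284$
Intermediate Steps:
$\frac{-206013 + 81968}{-129747 + a{\left(T,-437 \right)}} = \frac{-206013 + 81968}{-129747 - 437} = - \frac{124045}{-130184} = \left(-124045\right) \left(- \frac{1}{130184}\right) = \frac{124045}{130184}$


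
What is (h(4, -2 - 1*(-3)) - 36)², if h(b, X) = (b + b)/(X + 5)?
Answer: 10816/9 ≈ 1201.8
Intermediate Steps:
h(b, X) = 2*b/(5 + X) (h(b, X) = (2*b)/(5 + X) = 2*b/(5 + X))
(h(4, -2 - 1*(-3)) - 36)² = (2*4/(5 + (-2 - 1*(-3))) - 36)² = (2*4/(5 + (-2 + 3)) - 36)² = (2*4/(5 + 1) - 36)² = (2*4/6 - 36)² = (2*4*(⅙) - 36)² = (4/3 - 36)² = (-104/3)² = 10816/9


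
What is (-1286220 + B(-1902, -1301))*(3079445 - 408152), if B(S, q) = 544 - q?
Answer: -3430941946875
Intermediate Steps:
(-1286220 + B(-1902, -1301))*(3079445 - 408152) = (-1286220 + (544 - 1*(-1301)))*(3079445 - 408152) = (-1286220 + (544 + 1301))*2671293 = (-1286220 + 1845)*2671293 = -1284375*2671293 = -3430941946875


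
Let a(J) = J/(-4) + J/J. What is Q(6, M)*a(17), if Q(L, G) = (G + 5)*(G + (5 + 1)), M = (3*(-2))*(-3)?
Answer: -1794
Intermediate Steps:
M = 18 (M = -6*(-3) = 18)
a(J) = 1 - J/4 (a(J) = J*(-¼) + 1 = -J/4 + 1 = 1 - J/4)
Q(L, G) = (5 + G)*(6 + G) (Q(L, G) = (5 + G)*(G + 6) = (5 + G)*(6 + G))
Q(6, M)*a(17) = (30 + 18² + 11*18)*(1 - ¼*17) = (30 + 324 + 198)*(1 - 17/4) = 552*(-13/4) = -1794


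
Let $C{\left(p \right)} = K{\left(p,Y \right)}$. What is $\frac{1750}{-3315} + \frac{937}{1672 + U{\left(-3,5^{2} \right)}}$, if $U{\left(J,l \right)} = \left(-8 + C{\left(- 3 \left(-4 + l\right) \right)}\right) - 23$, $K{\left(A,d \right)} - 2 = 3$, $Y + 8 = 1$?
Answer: $\frac{45131}{1091298} \approx 0.041355$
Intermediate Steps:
$Y = -7$ ($Y = -8 + 1 = -7$)
$K{\left(A,d \right)} = 5$ ($K{\left(A,d \right)} = 2 + 3 = 5$)
$C{\left(p \right)} = 5$
$U{\left(J,l \right)} = -26$ ($U{\left(J,l \right)} = \left(-8 + 5\right) - 23 = -3 - 23 = -26$)
$\frac{1750}{-3315} + \frac{937}{1672 + U{\left(-3,5^{2} \right)}} = \frac{1750}{-3315} + \frac{937}{1672 - 26} = 1750 \left(- \frac{1}{3315}\right) + \frac{937}{1646} = - \frac{350}{663} + 937 \cdot \frac{1}{1646} = - \frac{350}{663} + \frac{937}{1646} = \frac{45131}{1091298}$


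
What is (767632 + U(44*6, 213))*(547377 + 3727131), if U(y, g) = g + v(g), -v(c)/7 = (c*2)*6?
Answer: 3205680098124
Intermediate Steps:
v(c) = -84*c (v(c) = -7*c*2*6 = -7*2*c*6 = -84*c)
U(y, g) = -83*g (U(y, g) = g - 84*g = -83*g)
(767632 + U(44*6, 213))*(547377 + 3727131) = (767632 - 83*213)*(547377 + 3727131) = (767632 - 17679)*4274508 = 749953*4274508 = 3205680098124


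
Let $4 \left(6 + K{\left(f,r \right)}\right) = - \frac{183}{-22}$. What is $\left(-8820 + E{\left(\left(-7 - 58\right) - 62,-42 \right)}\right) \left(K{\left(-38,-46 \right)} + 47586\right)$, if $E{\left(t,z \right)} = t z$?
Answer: $- \frac{7298329689}{44} \approx -1.6587 \cdot 10^{8}$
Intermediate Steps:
$K{\left(f,r \right)} = - \frac{345}{88}$ ($K{\left(f,r \right)} = -6 + \frac{\left(-183\right) \frac{1}{-22}}{4} = -6 + \frac{\left(-183\right) \left(- \frac{1}{22}\right)}{4} = -6 + \frac{1}{4} \cdot \frac{183}{22} = -6 + \frac{183}{88} = - \frac{345}{88}$)
$\left(-8820 + E{\left(\left(-7 - 58\right) - 62,-42 \right)}\right) \left(K{\left(-38,-46 \right)} + 47586\right) = \left(-8820 + \left(\left(-7 - 58\right) - 62\right) \left(-42\right)\right) \left(- \frac{345}{88} + 47586\right) = \left(-8820 + \left(-65 - 62\right) \left(-42\right)\right) \frac{4187223}{88} = \left(-8820 - -5334\right) \frac{4187223}{88} = \left(-8820 + 5334\right) \frac{4187223}{88} = \left(-3486\right) \frac{4187223}{88} = - \frac{7298329689}{44}$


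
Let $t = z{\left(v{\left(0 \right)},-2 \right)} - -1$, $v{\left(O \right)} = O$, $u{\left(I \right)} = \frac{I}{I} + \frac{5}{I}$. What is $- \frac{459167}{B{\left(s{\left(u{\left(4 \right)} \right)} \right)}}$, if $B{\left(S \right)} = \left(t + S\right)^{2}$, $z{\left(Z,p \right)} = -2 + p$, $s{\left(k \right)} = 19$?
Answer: $- \frac{459167}{256} \approx -1793.6$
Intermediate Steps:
$u{\left(I \right)} = 1 + \frac{5}{I}$
$t = -3$ ($t = \left(-2 - 2\right) - -1 = -4 + 1 = -3$)
$B{\left(S \right)} = \left(-3 + S\right)^{2}$
$- \frac{459167}{B{\left(s{\left(u{\left(4 \right)} \right)} \right)}} = - \frac{459167}{\left(-3 + 19\right)^{2}} = - \frac{459167}{16^{2}} = - \frac{459167}{256}$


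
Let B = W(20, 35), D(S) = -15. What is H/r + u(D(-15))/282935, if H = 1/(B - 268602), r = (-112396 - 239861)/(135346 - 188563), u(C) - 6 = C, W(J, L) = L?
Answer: -3956613714/122223534790435 ≈ -3.2372e-5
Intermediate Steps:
B = 35
u(C) = 6 + C
r = 117419/17739 (r = -352257/(-53217) = -352257*(-1/53217) = 117419/17739 ≈ 6.6193)
H = -1/268567 (H = 1/(35 - 268602) = 1/(-268567) = -1/268567 ≈ -3.7235e-6)
H/r + u(D(-15))/282935 = -1/(268567*117419/17739) + (6 - 15)/282935 = -1/268567*17739/117419 - 9*1/282935 = -243/431984501 - 9/282935 = -3956613714/122223534790435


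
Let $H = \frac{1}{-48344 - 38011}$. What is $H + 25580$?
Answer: $\frac{2208960899}{86355} \approx 25580.0$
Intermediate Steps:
$H = - \frac{1}{86355}$ ($H = \frac{1}{-86355} = - \frac{1}{86355} \approx -1.158 \cdot 10^{-5}$)
$H + 25580 = - \frac{1}{86355} + 25580 = \frac{2208960899}{86355}$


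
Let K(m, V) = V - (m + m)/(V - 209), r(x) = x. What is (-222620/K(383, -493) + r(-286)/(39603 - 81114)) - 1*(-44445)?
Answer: 16089693715364/358364463 ≈ 44898.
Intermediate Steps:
K(m, V) = V - 2*m/(-209 + V)
(-222620/K(383, -493) + r(-286)/(39603 - 81114)) - 1*(-44445) = (-222620*(-209 - 493)/((-493)**2 - 209*(-493) - 2*383) - 286/(39603 - 81114)) - 1*(-44445) = (-222620*(-702/(243049 + 103037 - 766)) - 286/(-41511)) + 44445 = (-222620/((-1/702*345320)) - 286*(-1/41511)) + 44445 = (-222620/(-172660/351) + 286/41511) + 44445 = (-222620*(-351/172660) + 286/41511) + 44445 = (3906981/8633 + 286/41511) + 44445 = 162185157329/358364463 + 44445 = 16089693715364/358364463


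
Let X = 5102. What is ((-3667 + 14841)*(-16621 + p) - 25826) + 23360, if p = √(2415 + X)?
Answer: -185725520 + 11174*√7517 ≈ -1.8476e+8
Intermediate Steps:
p = √7517 (p = √(2415 + 5102) = √7517 ≈ 86.701)
((-3667 + 14841)*(-16621 + p) - 25826) + 23360 = ((-3667 + 14841)*(-16621 + √7517) - 25826) + 23360 = (11174*(-16621 + √7517) - 25826) + 23360 = ((-185723054 + 11174*√7517) - 25826) + 23360 = (-185748880 + 11174*√7517) + 23360 = -185725520 + 11174*√7517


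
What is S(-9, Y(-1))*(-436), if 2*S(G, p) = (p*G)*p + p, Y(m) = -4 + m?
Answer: 50140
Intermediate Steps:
S(G, p) = p/2 + G*p**2/2 (S(G, p) = ((p*G)*p + p)/2 = ((G*p)*p + p)/2 = (G*p**2 + p)/2 = (p + G*p**2)/2 = p/2 + G*p**2/2)
S(-9, Y(-1))*(-436) = ((-4 - 1)*(1 - 9*(-4 - 1))/2)*(-436) = ((1/2)*(-5)*(1 - 9*(-5)))*(-436) = ((1/2)*(-5)*(1 + 45))*(-436) = ((1/2)*(-5)*46)*(-436) = -115*(-436) = 50140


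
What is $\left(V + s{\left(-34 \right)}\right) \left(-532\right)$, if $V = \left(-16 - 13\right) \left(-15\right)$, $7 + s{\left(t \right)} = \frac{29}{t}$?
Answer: $- \frac{3863118}{17} \approx -2.2724 \cdot 10^{5}$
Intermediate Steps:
$s{\left(t \right)} = -7 + \frac{29}{t}$
$V = 435$ ($V = \left(-29\right) \left(-15\right) = 435$)
$\left(V + s{\left(-34 \right)}\right) \left(-532\right) = \left(435 - \left(7 - \frac{29}{-34}\right)\right) \left(-532\right) = \left(435 + \left(-7 + 29 \left(- \frac{1}{34}\right)\right)\right) \left(-532\right) = \left(435 - \frac{267}{34}\right) \left(-532\right) = \frac{14523}{34} \left(-532\right) = - \frac{3863118}{17}$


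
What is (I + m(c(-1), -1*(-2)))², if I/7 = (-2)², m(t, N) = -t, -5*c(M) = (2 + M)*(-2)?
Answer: 19044/25 ≈ 761.76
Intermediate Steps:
c(M) = ⅘ + 2*M/5 (c(M) = -(2 + M)*(-2)/5 = -(-4 - 2*M)/5 = ⅘ + 2*M/5)
I = 28 (I = 7*(-2)² = 7*4 = 28)
(I + m(c(-1), -1*(-2)))² = (28 - (⅘ + (⅖)*(-1)))² = (28 - (⅘ - ⅖))² = (28 - 1*⅖)² = (28 - ⅖)² = (138/5)² = 19044/25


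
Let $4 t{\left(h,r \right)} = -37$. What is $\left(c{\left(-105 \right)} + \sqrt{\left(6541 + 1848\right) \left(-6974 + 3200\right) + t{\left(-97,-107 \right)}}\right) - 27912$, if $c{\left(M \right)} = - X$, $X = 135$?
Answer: $-28047 + \frac{i \sqrt{126640381}}{2} \approx -28047.0 + 5626.7 i$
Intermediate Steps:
$t{\left(h,r \right)} = - \frac{37}{4}$ ($t{\left(h,r \right)} = \frac{1}{4} \left(-37\right) = - \frac{37}{4}$)
$c{\left(M \right)} = -135$ ($c{\left(M \right)} = \left(-1\right) 135 = -135$)
$\left(c{\left(-105 \right)} + \sqrt{\left(6541 + 1848\right) \left(-6974 + 3200\right) + t{\left(-97,-107 \right)}}\right) - 27912 = \left(-135 + \sqrt{\left(6541 + 1848\right) \left(-6974 + 3200\right) - \frac{37}{4}}\right) - 27912 = \left(-135 + \sqrt{8389 \left(-3774\right) - \frac{37}{4}}\right) - 27912 = \left(-135 + \sqrt{-31660086 - \frac{37}{4}}\right) - 27912 = \left(-135 + \sqrt{- \frac{126640381}{4}}\right) - 27912 = \left(-135 + \frac{i \sqrt{126640381}}{2}\right) - 27912 = -28047 + \frac{i \sqrt{126640381}}{2}$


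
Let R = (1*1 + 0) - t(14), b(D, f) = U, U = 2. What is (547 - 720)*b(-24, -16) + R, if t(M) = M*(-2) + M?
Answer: -331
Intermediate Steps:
t(M) = -M (t(M) = -2*M + M = -M)
b(D, f) = 2
R = 15 (R = (1*1 + 0) - (-1)*14 = (1 + 0) - 1*(-14) = 1 + 14 = 15)
(547 - 720)*b(-24, -16) + R = (547 - 720)*2 + 15 = -173*2 + 15 = -346 + 15 = -331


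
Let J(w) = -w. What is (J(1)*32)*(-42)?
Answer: 1344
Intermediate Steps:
(J(1)*32)*(-42) = (-1*1*32)*(-42) = -1*32*(-42) = -32*(-42) = 1344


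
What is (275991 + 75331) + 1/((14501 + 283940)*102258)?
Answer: 10721637691566517/30517979778 ≈ 3.5132e+5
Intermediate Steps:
(275991 + 75331) + 1/((14501 + 283940)*102258) = 351322 + (1/102258)/298441 = 351322 + (1/298441)*(1/102258) = 351322 + 1/30517979778 = 10721637691566517/30517979778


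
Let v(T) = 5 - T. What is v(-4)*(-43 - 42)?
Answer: -765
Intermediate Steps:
v(-4)*(-43 - 42) = (5 - 1*(-4))*(-43 - 42) = (5 + 4)*(-85) = 9*(-85) = -765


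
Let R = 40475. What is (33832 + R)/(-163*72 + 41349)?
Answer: 24769/9871 ≈ 2.5093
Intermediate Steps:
(33832 + R)/(-163*72 + 41349) = (33832 + 40475)/(-163*72 + 41349) = 74307/(-11736 + 41349) = 74307/29613 = 74307*(1/29613) = 24769/9871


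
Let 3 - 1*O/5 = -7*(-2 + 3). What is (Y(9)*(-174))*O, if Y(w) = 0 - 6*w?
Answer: 469800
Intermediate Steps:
O = 50 (O = 15 - (-35)*(-2 + 3) = 15 - (-35) = 15 - 5*(-7) = 15 + 35 = 50)
Y(w) = -6*w (Y(w) = 0 - 6*w = -6*w)
(Y(9)*(-174))*O = (-6*9*(-174))*50 = -54*(-174)*50 = 9396*50 = 469800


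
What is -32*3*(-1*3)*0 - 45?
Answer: -45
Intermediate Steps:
-32*3*(-1*3)*0 - 45 = -32*3*(-3)*0 - 45 = -(-288)*0 - 45 = -32*0 - 45 = 0 - 45 = -45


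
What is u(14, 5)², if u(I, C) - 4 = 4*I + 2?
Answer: 3844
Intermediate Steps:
u(I, C) = 6 + 4*I (u(I, C) = 4 + (4*I + 2) = 4 + (2 + 4*I) = 6 + 4*I)
u(14, 5)² = (6 + 4*14)² = (6 + 56)² = 62² = 3844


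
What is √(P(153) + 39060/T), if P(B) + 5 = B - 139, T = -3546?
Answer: I*√78209/197 ≈ 1.4196*I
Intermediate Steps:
P(B) = -144 + B (P(B) = -5 + (B - 139) = -5 + (-139 + B) = -144 + B)
√(P(153) + 39060/T) = √((-144 + 153) + 39060/(-3546)) = √(9 + 39060*(-1/3546)) = √(9 - 2170/197) = √(-397/197) = I*√78209/197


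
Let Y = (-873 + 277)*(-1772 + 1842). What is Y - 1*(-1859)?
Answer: -39861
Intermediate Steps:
Y = -41720 (Y = -596*70 = -41720)
Y - 1*(-1859) = -41720 - 1*(-1859) = -41720 + 1859 = -39861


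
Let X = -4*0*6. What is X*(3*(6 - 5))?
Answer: 0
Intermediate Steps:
X = 0 (X = 0*6 = 0)
X*(3*(6 - 5)) = 0*(3*(6 - 5)) = 0*(3*1) = 0*3 = 0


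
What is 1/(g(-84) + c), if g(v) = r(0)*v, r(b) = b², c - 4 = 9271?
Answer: 1/9275 ≈ 0.00010782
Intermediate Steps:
c = 9275 (c = 4 + 9271 = 9275)
g(v) = 0 (g(v) = 0²*v = 0*v = 0)
1/(g(-84) + c) = 1/(0 + 9275) = 1/9275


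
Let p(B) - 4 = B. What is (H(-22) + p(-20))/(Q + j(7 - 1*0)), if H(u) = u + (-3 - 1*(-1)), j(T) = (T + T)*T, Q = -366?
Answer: 10/67 ≈ 0.14925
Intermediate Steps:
p(B) = 4 + B
j(T) = 2*T² (j(T) = (2*T)*T = 2*T²)
H(u) = -2 + u (H(u) = u + (-3 + 1) = u - 2 = -2 + u)
(H(-22) + p(-20))/(Q + j(7 - 1*0)) = ((-2 - 22) + (4 - 20))/(-366 + 2*(7 - 1*0)²) = (-24 - 16)/(-366 + 2*(7 + 0)²) = -40/(-366 + 2*7²) = -40/(-366 + 2*49) = -40/(-366 + 98) = -40/(-268) = -40*(-1/268) = 10/67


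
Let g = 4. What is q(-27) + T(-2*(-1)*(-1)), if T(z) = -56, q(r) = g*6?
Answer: -32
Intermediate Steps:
q(r) = 24 (q(r) = 4*6 = 24)
q(-27) + T(-2*(-1)*(-1)) = 24 - 56 = -32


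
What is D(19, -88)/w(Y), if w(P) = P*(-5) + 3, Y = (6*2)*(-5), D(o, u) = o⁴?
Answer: 130321/303 ≈ 430.10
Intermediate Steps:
Y = -60 (Y = 12*(-5) = -60)
w(P) = 3 - 5*P (w(P) = -5*P + 3 = 3 - 5*P)
D(19, -88)/w(Y) = 19⁴/(3 - 5*(-60)) = 130321/(3 + 300) = 130321/303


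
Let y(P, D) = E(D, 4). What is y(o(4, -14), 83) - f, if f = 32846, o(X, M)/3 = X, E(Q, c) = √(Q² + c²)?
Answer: -32846 + √6905 ≈ -32763.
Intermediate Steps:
o(X, M) = 3*X
y(P, D) = √(16 + D²) (y(P, D) = √(D² + 4²) = √(D² + 16) = √(16 + D²))
y(o(4, -14), 83) - f = √(16 + 83²) - 1*32846 = √(16 + 6889) - 32846 = √6905 - 32846 = -32846 + √6905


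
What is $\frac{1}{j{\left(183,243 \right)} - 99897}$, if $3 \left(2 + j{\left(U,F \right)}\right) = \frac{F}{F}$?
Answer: $- \frac{3}{299696} \approx -1.001 \cdot 10^{-5}$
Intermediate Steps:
$j{\left(U,F \right)} = - \frac{5}{3}$ ($j{\left(U,F \right)} = -2 + \frac{F \frac{1}{F}}{3} = -2 + \frac{1}{3} \cdot 1 = -2 + \frac{1}{3} = - \frac{5}{3}$)
$\frac{1}{j{\left(183,243 \right)} - 99897} = \frac{1}{- \frac{5}{3} - 99897} = \frac{1}{- \frac{299696}{3}} = - \frac{3}{299696}$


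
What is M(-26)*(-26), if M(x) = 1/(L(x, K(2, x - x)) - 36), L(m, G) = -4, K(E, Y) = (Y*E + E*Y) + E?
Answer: 13/20 ≈ 0.65000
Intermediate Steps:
K(E, Y) = E + 2*E*Y (K(E, Y) = (E*Y + E*Y) + E = 2*E*Y + E = E + 2*E*Y)
M(x) = -1/40 (M(x) = 1/(-4 - 36) = 1/(-40) = -1/40)
M(-26)*(-26) = -1/40*(-26) = 13/20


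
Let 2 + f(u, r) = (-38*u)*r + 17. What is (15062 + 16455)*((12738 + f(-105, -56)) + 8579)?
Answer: -6369837836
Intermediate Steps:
f(u, r) = 15 - 38*r*u (f(u, r) = -2 + ((-38*u)*r + 17) = -2 + (-38*r*u + 17) = -2 + (17 - 38*r*u) = 15 - 38*r*u)
(15062 + 16455)*((12738 + f(-105, -56)) + 8579) = (15062 + 16455)*((12738 + (15 - 38*(-56)*(-105))) + 8579) = 31517*((12738 + (15 - 223440)) + 8579) = 31517*((12738 - 223425) + 8579) = 31517*(-210687 + 8579) = 31517*(-202108) = -6369837836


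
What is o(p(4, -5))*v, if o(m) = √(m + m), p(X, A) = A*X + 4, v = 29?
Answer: 116*I*√2 ≈ 164.05*I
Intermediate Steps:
p(X, A) = 4 + A*X
o(m) = √2*√m (o(m) = √(2*m) = √2*√m)
o(p(4, -5))*v = (√2*√(4 - 5*4))*29 = (√2*√(4 - 20))*29 = (√2*√(-16))*29 = (√2*(4*I))*29 = (4*I*√2)*29 = 116*I*√2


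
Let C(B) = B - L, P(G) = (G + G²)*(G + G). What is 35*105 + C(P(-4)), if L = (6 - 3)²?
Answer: 3570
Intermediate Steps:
P(G) = 2*G*(G + G²) (P(G) = (G + G²)*(2*G) = 2*G*(G + G²))
L = 9 (L = 3² = 9)
C(B) = -9 + B (C(B) = B - 1*9 = B - 9 = -9 + B)
35*105 + C(P(-4)) = 35*105 + (-9 + 2*(-4)²*(1 - 4)) = 3675 + (-9 + 2*16*(-3)) = 3675 + (-9 - 96) = 3675 - 105 = 3570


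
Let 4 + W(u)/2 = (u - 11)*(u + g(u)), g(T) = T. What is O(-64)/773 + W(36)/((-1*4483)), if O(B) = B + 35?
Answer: -2906623/3465359 ≈ -0.83877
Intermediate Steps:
O(B) = 35 + B
W(u) = -8 + 4*u*(-11 + u) (W(u) = -8 + 2*((u - 11)*(u + u)) = -8 + 2*((-11 + u)*(2*u)) = -8 + 2*(2*u*(-11 + u)) = -8 + 4*u*(-11 + u))
O(-64)/773 + W(36)/((-1*4483)) = (35 - 64)/773 + (-8 - 44*36 + 4*36**2)/((-1*4483)) = -29*1/773 + (-8 - 1584 + 4*1296)/(-4483) = -29/773 + (-8 - 1584 + 5184)*(-1/4483) = -29/773 + 3592*(-1/4483) = -29/773 - 3592/4483 = -2906623/3465359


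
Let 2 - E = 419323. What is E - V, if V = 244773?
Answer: -664094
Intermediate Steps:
E = -419321 (E = 2 - 1*419323 = 2 - 419323 = -419321)
E - V = -419321 - 1*244773 = -419321 - 244773 = -664094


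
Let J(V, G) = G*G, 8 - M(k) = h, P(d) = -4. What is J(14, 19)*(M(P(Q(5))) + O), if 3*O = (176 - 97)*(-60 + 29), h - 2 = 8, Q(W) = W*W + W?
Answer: -886255/3 ≈ -2.9542e+5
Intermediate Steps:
Q(W) = W + W² (Q(W) = W² + W = W + W²)
h = 10 (h = 2 + 8 = 10)
O = -2449/3 (O = ((176 - 97)*(-60 + 29))/3 = (79*(-31))/3 = (⅓)*(-2449) = -2449/3 ≈ -816.33)
M(k) = -2 (M(k) = 8 - 1*10 = 8 - 10 = -2)
J(V, G) = G²
J(14, 19)*(M(P(Q(5))) + O) = 19²*(-2 - 2449/3) = 361*(-2455/3) = -886255/3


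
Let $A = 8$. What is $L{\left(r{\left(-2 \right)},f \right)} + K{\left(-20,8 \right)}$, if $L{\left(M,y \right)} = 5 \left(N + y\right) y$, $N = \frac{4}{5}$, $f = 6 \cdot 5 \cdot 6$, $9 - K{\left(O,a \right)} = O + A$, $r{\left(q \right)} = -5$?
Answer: $162741$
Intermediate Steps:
$K{\left(O,a \right)} = 1 - O$ ($K{\left(O,a \right)} = 9 - \left(O + 8\right) = 9 - \left(8 + O\right) = 1 - O$)
$f = 180$ ($f = 30 \cdot 6 = 180$)
$N = \frac{4}{5}$ ($N = 4 \cdot \frac{1}{5} = \frac{4}{5} \approx 0.8$)
$L{\left(M,y \right)} = y \left(4 + 5 y\right)$ ($L{\left(M,y \right)} = 5 \left(\frac{4}{5} + y\right) y = \left(4 + 5 y\right) y = y \left(4 + 5 y\right)$)
$L{\left(r{\left(-2 \right)},f \right)} + K{\left(-20,8 \right)} = 180 \left(4 + 5 \cdot 180\right) + \left(1 - -20\right) = 180 \left(4 + 900\right) + \left(1 + 20\right) = 180 \cdot 904 + 21 = 162720 + 21 = 162741$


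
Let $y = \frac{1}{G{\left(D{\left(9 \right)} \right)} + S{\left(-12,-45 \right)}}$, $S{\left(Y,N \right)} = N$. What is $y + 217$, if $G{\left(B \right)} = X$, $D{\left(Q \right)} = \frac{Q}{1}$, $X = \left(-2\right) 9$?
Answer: $\frac{13670}{63} \approx 216.98$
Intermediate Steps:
$X = -18$
$D{\left(Q \right)} = Q$ ($D{\left(Q \right)} = Q 1 = Q$)
$G{\left(B \right)} = -18$
$y = - \frac{1}{63}$ ($y = \frac{1}{-18 - 45} = \frac{1}{-63} = - \frac{1}{63} \approx -0.015873$)
$y + 217 = - \frac{1}{63} + 217 = \frac{13670}{63}$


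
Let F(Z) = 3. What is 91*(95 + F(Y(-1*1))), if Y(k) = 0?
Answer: 8918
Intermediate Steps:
91*(95 + F(Y(-1*1))) = 91*(95 + 3) = 91*98 = 8918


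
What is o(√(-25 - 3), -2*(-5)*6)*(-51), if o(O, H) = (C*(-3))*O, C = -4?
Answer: -1224*I*√7 ≈ -3238.4*I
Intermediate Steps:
o(O, H) = 12*O (o(O, H) = (-4*(-3))*O = 12*O)
o(√(-25 - 3), -2*(-5)*6)*(-51) = (12*√(-25 - 3))*(-51) = (12*√(-28))*(-51) = (12*(2*I*√7))*(-51) = (24*I*√7)*(-51) = -1224*I*√7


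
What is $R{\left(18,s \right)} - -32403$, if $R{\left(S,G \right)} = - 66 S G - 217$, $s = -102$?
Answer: $153362$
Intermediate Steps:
$R{\left(S,G \right)} = -217 - 66 G S$ ($R{\left(S,G \right)} = - 66 G S - 217 = -217 - 66 G S$)
$R{\left(18,s \right)} - -32403 = \left(-217 - \left(-6732\right) 18\right) - -32403 = \left(-217 + 121176\right) + 32403 = 120959 + 32403 = 153362$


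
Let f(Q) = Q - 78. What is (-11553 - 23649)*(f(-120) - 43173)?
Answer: 1526745942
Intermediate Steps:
f(Q) = -78 + Q
(-11553 - 23649)*(f(-120) - 43173) = (-11553 - 23649)*((-78 - 120) - 43173) = -35202*(-198 - 43173) = -35202*(-43371) = 1526745942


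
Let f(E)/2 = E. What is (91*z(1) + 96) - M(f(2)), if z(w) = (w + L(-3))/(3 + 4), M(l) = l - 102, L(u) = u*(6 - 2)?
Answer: 51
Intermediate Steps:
f(E) = 2*E
L(u) = 4*u (L(u) = u*4 = 4*u)
M(l) = -102 + l
z(w) = -12/7 + w/7 (z(w) = (w + 4*(-3))/(3 + 4) = (w - 12)/7 = (-12 + w)*(1/7) = -12/7 + w/7)
(91*z(1) + 96) - M(f(2)) = (91*(-12/7 + (1/7)*1) + 96) - (-102 + 2*2) = (91*(-12/7 + 1/7) + 96) - (-102 + 4) = (91*(-11/7) + 96) - 1*(-98) = (-143 + 96) + 98 = -47 + 98 = 51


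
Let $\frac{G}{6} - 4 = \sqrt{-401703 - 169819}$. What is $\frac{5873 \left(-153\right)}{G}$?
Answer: $- \frac{299523}{285769} + \frac{299523 i \sqrt{571522}}{1143076} \approx -1.0481 + 198.09 i$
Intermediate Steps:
$G = 24 + 6 i \sqrt{571522}$ ($G = 24 + 6 \sqrt{-401703 - 169819} = 24 + 6 \sqrt{-571522} = 24 + 6 i \sqrt{571522} \approx 24.0 + 4535.9 i$)
$\frac{5873 \left(-153\right)}{G} = \frac{5873 \left(-153\right)}{24 + 6 i \sqrt{571522}} = - \frac{898569}{24 + 6 i \sqrt{571522}}$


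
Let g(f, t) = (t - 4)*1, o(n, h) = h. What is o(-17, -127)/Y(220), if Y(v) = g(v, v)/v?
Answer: -6985/54 ≈ -129.35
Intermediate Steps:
g(f, t) = -4 + t (g(f, t) = (-4 + t)*1 = -4 + t)
Y(v) = (-4 + v)/v
o(-17, -127)/Y(220) = -127*220/(-4 + 220) = -127/((1/220)*216) = -127/54/55 = -127*55/54 = -6985/54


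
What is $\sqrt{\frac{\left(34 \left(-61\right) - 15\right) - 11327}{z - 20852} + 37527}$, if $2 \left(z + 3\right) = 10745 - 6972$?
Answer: $\frac{\sqrt{54010475594247}}{37937} \approx 193.72$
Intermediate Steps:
$z = \frac{3767}{2}$ ($z = -3 + \frac{10745 - 6972}{2} = -3 + \frac{1}{2} \cdot 3773 = -3 + \frac{3773}{2} = \frac{3767}{2} \approx 1883.5$)
$\sqrt{\frac{\left(34 \left(-61\right) - 15\right) - 11327}{z - 20852} + 37527} = \sqrt{\frac{\left(34 \left(-61\right) - 15\right) - 11327}{\frac{3767}{2} - 20852} + 37527} = \sqrt{\frac{\left(-2074 - 15\right) - 11327}{- \frac{37937}{2}} + 37527} = \sqrt{\left(-2089 - 11327\right) \left(- \frac{2}{37937}\right) + 37527} = \sqrt{\left(-13416\right) \left(- \frac{2}{37937}\right) + 37527} = \sqrt{\frac{26832}{37937} + 37527} = \sqrt{\frac{1423688631}{37937}} = \frac{\sqrt{54010475594247}}{37937}$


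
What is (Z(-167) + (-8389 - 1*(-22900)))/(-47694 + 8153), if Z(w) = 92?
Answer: -14603/39541 ≈ -0.36931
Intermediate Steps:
(Z(-167) + (-8389 - 1*(-22900)))/(-47694 + 8153) = (92 + (-8389 - 1*(-22900)))/(-47694 + 8153) = (92 + (-8389 + 22900))/(-39541) = (92 + 14511)*(-1/39541) = 14603*(-1/39541) = -14603/39541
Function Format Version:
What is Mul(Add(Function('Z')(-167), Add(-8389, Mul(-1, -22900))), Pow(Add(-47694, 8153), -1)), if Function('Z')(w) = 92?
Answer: Rational(-14603, 39541) ≈ -0.36931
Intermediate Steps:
Mul(Add(Function('Z')(-167), Add(-8389, Mul(-1, -22900))), Pow(Add(-47694, 8153), -1)) = Mul(Add(92, Add(-8389, Mul(-1, -22900))), Pow(Add(-47694, 8153), -1)) = Mul(Add(92, Add(-8389, 22900)), Pow(-39541, -1)) = Mul(Add(92, 14511), Rational(-1, 39541)) = Mul(14603, Rational(-1, 39541)) = Rational(-14603, 39541)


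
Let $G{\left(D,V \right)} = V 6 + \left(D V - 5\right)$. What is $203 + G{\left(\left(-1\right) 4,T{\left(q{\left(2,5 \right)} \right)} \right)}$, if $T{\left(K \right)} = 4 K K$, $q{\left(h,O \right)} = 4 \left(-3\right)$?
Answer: $1350$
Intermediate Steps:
$q{\left(h,O \right)} = -12$
$T{\left(K \right)} = 4 K^{2}$
$G{\left(D,V \right)} = -5 + 6 V + D V$ ($G{\left(D,V \right)} = 6 V + \left(-5 + D V\right) = -5 + 6 V + D V$)
$203 + G{\left(\left(-1\right) 4,T{\left(q{\left(2,5 \right)} \right)} \right)} = 203 + \left(-5 + 6 \cdot 4 \left(-12\right)^{2} + \left(-1\right) 4 \cdot 4 \left(-12\right)^{2}\right) = 203 - \left(5 - 8 \cdot 144\right) = 203 - -1147 = 203 + 1147 = 1350$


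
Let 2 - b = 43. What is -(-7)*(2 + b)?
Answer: -273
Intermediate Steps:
b = -41 (b = 2 - 1*43 = 2 - 43 = -41)
-(-7)*(2 + b) = -(-7)*(2 - 41) = -(-7)*(-39) = -1*273 = -273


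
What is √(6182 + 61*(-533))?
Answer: I*√26331 ≈ 162.27*I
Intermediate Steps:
√(6182 + 61*(-533)) = √(6182 - 32513) = √(-26331) = I*√26331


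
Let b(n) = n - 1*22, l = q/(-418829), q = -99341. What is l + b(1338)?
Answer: 551278305/418829 ≈ 1316.2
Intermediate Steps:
l = 99341/418829 (l = -99341/(-418829) = -99341*(-1/418829) = 99341/418829 ≈ 0.23719)
b(n) = -22 + n (b(n) = n - 22 = -22 + n)
l + b(1338) = 99341/418829 + (-22 + 1338) = 99341/418829 + 1316 = 551278305/418829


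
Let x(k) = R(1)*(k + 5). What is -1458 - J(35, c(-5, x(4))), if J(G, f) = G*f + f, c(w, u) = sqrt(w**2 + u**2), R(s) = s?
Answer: -1458 - 36*sqrt(106) ≈ -1828.6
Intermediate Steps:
x(k) = 5 + k (x(k) = 1*(k + 5) = 1*(5 + k) = 5 + k)
c(w, u) = sqrt(u**2 + w**2)
J(G, f) = f + G*f
-1458 - J(35, c(-5, x(4))) = -1458 - sqrt((5 + 4)**2 + (-5)**2)*(1 + 35) = -1458 - sqrt(9**2 + 25)*36 = -1458 - sqrt(81 + 25)*36 = -1458 - sqrt(106)*36 = -1458 - 36*sqrt(106)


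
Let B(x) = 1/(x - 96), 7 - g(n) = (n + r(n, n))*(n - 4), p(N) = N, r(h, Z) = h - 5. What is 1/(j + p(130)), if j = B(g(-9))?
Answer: 388/50439 ≈ 0.0076925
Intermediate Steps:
r(h, Z) = -5 + h
g(n) = 7 - (-5 + 2*n)*(-4 + n) (g(n) = 7 - (n + (-5 + n))*(n - 4) = 7 - (-5 + 2*n)*(-4 + n))
B(x) = 1/(-96 + x)
j = -1/388 (j = 1/(-96 + (-13 - 2*(-9)**2 + 13*(-9))) = 1/(-96 + (-13 - 2*81 - 117)) = 1/(-96 + (-13 - 162 - 117)) = 1/(-96 - 292) = 1/(-388) = -1/388 ≈ -0.0025773)
1/(j + p(130)) = 1/(-1/388 + 130) = 1/(50439/388) = 388/50439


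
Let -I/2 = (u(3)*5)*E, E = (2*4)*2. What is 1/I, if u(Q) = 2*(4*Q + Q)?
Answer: -1/4800 ≈ -0.00020833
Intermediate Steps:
E = 16 (E = 8*2 = 16)
u(Q) = 10*Q (u(Q) = 2*(5*Q) = 10*Q)
I = -4800 (I = -2*(10*3)*5*16 = -2*30*5*16 = -300*16 = -2*2400 = -4800)
1/I = 1/(-4800) = -1/4800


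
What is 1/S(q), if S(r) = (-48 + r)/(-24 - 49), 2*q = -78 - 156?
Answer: 73/165 ≈ 0.44242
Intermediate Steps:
q = -117 (q = (-78 - 156)/2 = (½)*(-234) = -117)
S(r) = 48/73 - r/73 (S(r) = (-48 + r)/(-73) = (-48 + r)*(-1/73) = 48/73 - r/73)
1/S(q) = 1/(48/73 - 1/73*(-117)) = 1/(48/73 + 117/73) = 1/(165/73) = 73/165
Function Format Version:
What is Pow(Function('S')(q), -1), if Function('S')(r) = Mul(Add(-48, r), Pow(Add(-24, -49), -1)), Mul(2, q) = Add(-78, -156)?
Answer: Rational(73, 165) ≈ 0.44242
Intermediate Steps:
q = -117 (q = Mul(Rational(1, 2), Add(-78, -156)) = Mul(Rational(1, 2), -234) = -117)
Function('S')(r) = Add(Rational(48, 73), Mul(Rational(-1, 73), r)) (Function('S')(r) = Mul(Add(-48, r), Pow(-73, -1)) = Mul(Add(-48, r), Rational(-1, 73)) = Add(Rational(48, 73), Mul(Rational(-1, 73), r)))
Pow(Function('S')(q), -1) = Pow(Add(Rational(48, 73), Mul(Rational(-1, 73), -117)), -1) = Pow(Add(Rational(48, 73), Rational(117, 73)), -1) = Pow(Rational(165, 73), -1) = Rational(73, 165)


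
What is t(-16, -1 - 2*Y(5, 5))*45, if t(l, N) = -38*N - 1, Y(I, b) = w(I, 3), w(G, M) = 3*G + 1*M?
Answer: 63225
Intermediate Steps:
w(G, M) = M + 3*G (w(G, M) = 3*G + M = M + 3*G)
Y(I, b) = 3 + 3*I
t(l, N) = -1 - 38*N
t(-16, -1 - 2*Y(5, 5))*45 = (-1 - 38*(-1 - 2*(3 + 3*5)))*45 = (-1 - 38*(-1 - 2*(3 + 15)))*45 = (-1 - 38*(-1 - 2*18))*45 = (-1 - 38*(-1 - 36))*45 = (-1 - 38*(-37))*45 = (-1 + 1406)*45 = 1405*45 = 63225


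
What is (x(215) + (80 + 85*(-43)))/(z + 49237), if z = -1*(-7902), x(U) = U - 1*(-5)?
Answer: -3355/57139 ≈ -0.058716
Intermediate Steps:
x(U) = 5 + U (x(U) = U + 5 = 5 + U)
z = 7902
(x(215) + (80 + 85*(-43)))/(z + 49237) = ((5 + 215) + (80 + 85*(-43)))/(7902 + 49237) = (220 + (80 - 3655))/57139 = (220 - 3575)*(1/57139) = -3355*1/57139 = -3355/57139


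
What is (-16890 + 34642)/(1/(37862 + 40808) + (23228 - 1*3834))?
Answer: 1396549840/1525725981 ≈ 0.91533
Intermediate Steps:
(-16890 + 34642)/(1/(37862 + 40808) + (23228 - 1*3834)) = 17752/(1/78670 + (23228 - 3834)) = 17752/(1/78670 + 19394) = 17752/(1525725981/78670) = 17752*(78670/1525725981) = 1396549840/1525725981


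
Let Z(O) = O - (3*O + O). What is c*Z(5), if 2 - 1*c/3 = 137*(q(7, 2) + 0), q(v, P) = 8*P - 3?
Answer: 80055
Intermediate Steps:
q(v, P) = -3 + 8*P
Z(O) = -3*O (Z(O) = O - 4*O = -3*O)
c = -5337 (c = 6 - 411*((-3 + 8*2) + 0) = 6 - 411*((-3 + 16) + 0) = 6 - 411*(13 + 0) = 6 - 411*13 = 6 - 3*1781 = 6 - 5343 = -5337)
c*Z(5) = -(-16011)*5 = -5337*(-15) = 80055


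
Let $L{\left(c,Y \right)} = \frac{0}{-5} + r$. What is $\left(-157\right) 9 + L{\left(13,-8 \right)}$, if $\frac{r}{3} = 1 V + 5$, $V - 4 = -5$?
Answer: $-1401$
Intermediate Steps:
$V = -1$ ($V = 4 - 5 = -1$)
$r = 12$ ($r = 3 \left(1 \left(-1\right) + 5\right) = 3 \left(-1 + 5\right) = 3 \cdot 4 = 12$)
$L{\left(c,Y \right)} = 12$ ($L{\left(c,Y \right)} = \frac{0}{-5} + 12 = 0 \left(- \frac{1}{5}\right) + 12 = 0 + 12 = 12$)
$\left(-157\right) 9 + L{\left(13,-8 \right)} = \left(-157\right) 9 + 12 = -1413 + 12 = -1401$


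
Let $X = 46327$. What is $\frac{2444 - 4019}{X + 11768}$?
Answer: $- \frac{35}{1291} \approx -0.027111$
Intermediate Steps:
$\frac{2444 - 4019}{X + 11768} = \frac{2444 - 4019}{46327 + 11768} = - \frac{1575}{58095} = \left(-1575\right) \frac{1}{58095} = - \frac{35}{1291}$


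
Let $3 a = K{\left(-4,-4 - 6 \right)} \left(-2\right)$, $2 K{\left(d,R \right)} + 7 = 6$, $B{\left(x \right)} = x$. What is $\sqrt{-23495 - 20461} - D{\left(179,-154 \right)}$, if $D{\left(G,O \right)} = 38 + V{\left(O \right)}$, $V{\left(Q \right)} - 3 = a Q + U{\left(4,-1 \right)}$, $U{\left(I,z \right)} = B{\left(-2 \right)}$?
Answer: $\frac{37}{3} + 6 i \sqrt{1221} \approx 12.333 + 209.66 i$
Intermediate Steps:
$K{\left(d,R \right)} = - \frac{1}{2}$ ($K{\left(d,R \right)} = - \frac{7}{2} + \frac{1}{2} \cdot 6 = - \frac{7}{2} + 3 = - \frac{1}{2}$)
$U{\left(I,z \right)} = -2$
$a = \frac{1}{3}$ ($a = \frac{\left(- \frac{1}{2}\right) \left(-2\right)}{3} = \frac{1}{3} \cdot 1 = \frac{1}{3} \approx 0.33333$)
$V{\left(Q \right)} = 1 + \frac{Q}{3}$ ($V{\left(Q \right)} = 3 + \left(\frac{Q}{3} - 2\right) = 3 + \left(-2 + \frac{Q}{3}\right) = 1 + \frac{Q}{3}$)
$D{\left(G,O \right)} = 39 + \frac{O}{3}$ ($D{\left(G,O \right)} = 38 + \left(1 + \frac{O}{3}\right) = 39 + \frac{O}{3}$)
$\sqrt{-23495 - 20461} - D{\left(179,-154 \right)} = \sqrt{-23495 - 20461} - \left(39 + \frac{1}{3} \left(-154\right)\right) = \sqrt{-43956} - \left(39 - \frac{154}{3}\right) = 6 i \sqrt{1221} - - \frac{37}{3} = 6 i \sqrt{1221} + \frac{37}{3} = \frac{37}{3} + 6 i \sqrt{1221}$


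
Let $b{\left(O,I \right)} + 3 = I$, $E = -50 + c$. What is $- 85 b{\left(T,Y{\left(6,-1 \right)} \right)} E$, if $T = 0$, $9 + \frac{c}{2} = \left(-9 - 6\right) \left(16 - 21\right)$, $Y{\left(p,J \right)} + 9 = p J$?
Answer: $125460$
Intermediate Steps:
$Y{\left(p,J \right)} = -9 + J p$ ($Y{\left(p,J \right)} = -9 + p J = -9 + J p$)
$c = 132$ ($c = -18 + 2 \left(-9 - 6\right) \left(16 - 21\right) = -18 + 2 \left(\left(-15\right) \left(-5\right)\right) = -18 + 2 \cdot 75 = -18 + 150 = 132$)
$E = 82$ ($E = -50 + 132 = 82$)
$b{\left(O,I \right)} = -3 + I$
$- 85 b{\left(T,Y{\left(6,-1 \right)} \right)} E = - 85 \left(-3 - 15\right) 82 = \left(-85\right) \left(-18\right) 82 = 1530 \cdot 82 = 125460$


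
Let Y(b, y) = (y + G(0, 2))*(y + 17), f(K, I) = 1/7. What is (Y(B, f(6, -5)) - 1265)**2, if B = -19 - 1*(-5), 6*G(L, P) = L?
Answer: 3827278225/2401 ≈ 1.5940e+6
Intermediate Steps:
G(L, P) = L/6
f(K, I) = 1/7
B = -14 (B = -19 + 5 = -14)
Y(b, y) = y*(17 + y) (Y(b, y) = (y + (1/6)*0)*(y + 17) = (y + 0)*(17 + y) = y*(17 + y))
(Y(B, f(6, -5)) - 1265)**2 = ((17 + 1/7)/7 - 1265)**2 = ((1/7)*(120/7) - 1265)**2 = (120/49 - 1265)**2 = (-61865/49)**2 = 3827278225/2401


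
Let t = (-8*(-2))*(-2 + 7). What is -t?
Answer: -80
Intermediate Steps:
t = 80 (t = 16*5 = 80)
-t = -1*80 = -80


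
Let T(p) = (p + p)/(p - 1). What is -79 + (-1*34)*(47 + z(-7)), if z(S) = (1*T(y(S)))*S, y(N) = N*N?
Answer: -14293/12 ≈ -1191.1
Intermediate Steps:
y(N) = N²
T(p) = 2*p/(-1 + p) (T(p) = (2*p)/(-1 + p) = 2*p/(-1 + p))
z(S) = 2*S³/(-1 + S²) (z(S) = (1*(2*S²/(-1 + S²)))*S = (2*S²/(-1 + S²))*S = 2*S³/(-1 + S²))
-79 + (-1*34)*(47 + z(-7)) = -79 + (-1*34)*(47 + 2*(-7)³/(-1 + (-7)²)) = -79 - 34*(47 + 2*(-343)/(-1 + 49)) = -79 - 34*(47 + 2*(-343)/48) = -79 - 34*(47 + 2*(-343)*(1/48)) = -79 - 34*(47 - 343/24) = -79 - 34*785/24 = -79 - 13345/12 = -14293/12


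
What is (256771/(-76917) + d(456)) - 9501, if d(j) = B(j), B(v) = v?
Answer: -695971036/76917 ≈ -9048.3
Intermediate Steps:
d(j) = j
(256771/(-76917) + d(456)) - 9501 = (256771/(-76917) + 456) - 9501 = (256771*(-1/76917) + 456) - 9501 = (-256771/76917 + 456) - 9501 = 34817381/76917 - 9501 = -695971036/76917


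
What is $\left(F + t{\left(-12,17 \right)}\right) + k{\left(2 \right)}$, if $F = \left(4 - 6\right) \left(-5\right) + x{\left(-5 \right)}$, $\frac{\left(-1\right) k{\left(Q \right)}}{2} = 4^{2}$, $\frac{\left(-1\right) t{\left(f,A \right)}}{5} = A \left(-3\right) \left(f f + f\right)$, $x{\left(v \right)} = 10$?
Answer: $33648$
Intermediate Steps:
$t{\left(f,A \right)} = 15 A \left(f + f^{2}\right)$ ($t{\left(f,A \right)} = - 5 A \left(-3\right) \left(f f + f\right) = - 5 - 3 A \left(f^{2} + f\right) = - 5 - 3 A \left(f + f^{2}\right) = - 5 \left(- 3 A \left(f + f^{2}\right)\right) = 15 A \left(f + f^{2}\right)$)
$k{\left(Q \right)} = -32$ ($k{\left(Q \right)} = - 2 \cdot 4^{2} = \left(-2\right) 16 = -32$)
$F = 20$ ($F = \left(4 - 6\right) \left(-5\right) + 10 = \left(-2\right) \left(-5\right) + 10 = 10 + 10 = 20$)
$\left(F + t{\left(-12,17 \right)}\right) + k{\left(2 \right)} = \left(20 + 15 \cdot 17 \left(-12\right) \left(1 - 12\right)\right) - 32 = \left(20 + 15 \cdot 17 \left(-12\right) \left(-11\right)\right) - 32 = \left(20 + 33660\right) - 32 = 33680 - 32 = 33648$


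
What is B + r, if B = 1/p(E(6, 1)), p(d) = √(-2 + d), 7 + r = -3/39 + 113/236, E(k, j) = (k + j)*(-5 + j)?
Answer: -20243/3068 - I*√30/30 ≈ -6.5981 - 0.18257*I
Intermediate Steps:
E(k, j) = (-5 + j)*(j + k) (E(k, j) = (j + k)*(-5 + j) = (-5 + j)*(j + k))
r = -20243/3068 (r = -7 + (-3/39 + 113/236) = -7 + (-3*1/39 + 113*(1/236)) = -7 + (-1/13 + 113/236) = -7 + 1233/3068 = -20243/3068 ≈ -6.5981)
B = -I*√30/30 (B = 1/(√(-2 + (1² - 5*1 - 5*6 + 1*6))) = 1/(√(-2 + (1 - 5 - 30 + 6))) = 1/(√(-2 - 28)) = 1/(√(-30)) = 1/(I*√30) = -I*√30/30 ≈ -0.18257*I)
B + r = -I*√30/30 - 20243/3068 = -20243/3068 - I*√30/30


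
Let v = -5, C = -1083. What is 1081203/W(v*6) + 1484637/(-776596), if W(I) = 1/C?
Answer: -909349534246641/776596 ≈ -1.1709e+9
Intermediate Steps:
W(I) = -1/1083 (W(I) = 1/(-1083) = -1/1083)
1081203/W(v*6) + 1484637/(-776596) = 1081203/(-1/1083) + 1484637/(-776596) = 1081203*(-1083) + 1484637*(-1/776596) = -1170942849 - 1484637/776596 = -909349534246641/776596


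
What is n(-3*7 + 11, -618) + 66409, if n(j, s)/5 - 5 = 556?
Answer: 69214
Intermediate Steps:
n(j, s) = 2805 (n(j, s) = 25 + 5*556 = 25 + 2780 = 2805)
n(-3*7 + 11, -618) + 66409 = 2805 + 66409 = 69214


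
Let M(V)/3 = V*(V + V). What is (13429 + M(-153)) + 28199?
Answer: 182082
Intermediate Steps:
M(V) = 6*V² (M(V) = 3*(V*(V + V)) = 3*(V*(2*V)) = 3*(2*V²) = 6*V²)
(13429 + M(-153)) + 28199 = (13429 + 6*(-153)²) + 28199 = (13429 + 6*23409) + 28199 = (13429 + 140454) + 28199 = 153883 + 28199 = 182082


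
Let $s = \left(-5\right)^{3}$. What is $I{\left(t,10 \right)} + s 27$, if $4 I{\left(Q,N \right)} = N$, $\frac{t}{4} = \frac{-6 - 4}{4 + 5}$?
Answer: $- \frac{6745}{2} \approx -3372.5$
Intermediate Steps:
$t = - \frac{40}{9}$ ($t = 4 \frac{-6 - 4}{4 + 5} = 4 \left(- \frac{10}{9}\right) = - \frac{40}{9} \approx -4.4444$)
$I{\left(Q,N \right)} = \frac{N}{4}$
$s = -125$
$I{\left(t,10 \right)} + s 27 = \frac{1}{4} \cdot 10 - 3375 = \frac{5}{2} - 3375 = - \frac{6745}{2}$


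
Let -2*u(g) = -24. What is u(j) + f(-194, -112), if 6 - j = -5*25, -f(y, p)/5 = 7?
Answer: -23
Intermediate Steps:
f(y, p) = -35 (f(y, p) = -5*7 = -35)
j = 131 (j = 6 - (-5)*25 = 6 - 1*(-125) = 6 + 125 = 131)
u(g) = 12 (u(g) = -1/2*(-24) = 12)
u(j) + f(-194, -112) = 12 - 35 = -23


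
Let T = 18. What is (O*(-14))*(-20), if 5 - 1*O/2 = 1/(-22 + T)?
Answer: 2940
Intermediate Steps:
O = 21/2 (O = 10 - 2/(-22 + 18) = 10 - 2/(-4) = 10 - 2*(-¼) = 10 + ½ = 21/2 ≈ 10.500)
(O*(-14))*(-20) = ((21/2)*(-14))*(-20) = -147*(-20) = 2940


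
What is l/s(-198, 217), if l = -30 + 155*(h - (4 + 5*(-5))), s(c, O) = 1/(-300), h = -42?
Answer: 985500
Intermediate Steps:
s(c, O) = -1/300
l = -3285 (l = -30 + 155*(-42 - (4 + 5*(-5))) = -30 + 155*(-42 - (4 - 25)) = -30 + 155*(-42 - 1*(-21)) = -30 + 155*(-42 + 21) = -30 + 155*(-21) = -30 - 3255 = -3285)
l/s(-198, 217) = -3285/(-1/300) = -3285*(-300) = 985500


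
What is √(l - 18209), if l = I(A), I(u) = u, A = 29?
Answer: 6*I*√505 ≈ 134.83*I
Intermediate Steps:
l = 29
√(l - 18209) = √(29 - 18209) = √(-18180) = 6*I*√505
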